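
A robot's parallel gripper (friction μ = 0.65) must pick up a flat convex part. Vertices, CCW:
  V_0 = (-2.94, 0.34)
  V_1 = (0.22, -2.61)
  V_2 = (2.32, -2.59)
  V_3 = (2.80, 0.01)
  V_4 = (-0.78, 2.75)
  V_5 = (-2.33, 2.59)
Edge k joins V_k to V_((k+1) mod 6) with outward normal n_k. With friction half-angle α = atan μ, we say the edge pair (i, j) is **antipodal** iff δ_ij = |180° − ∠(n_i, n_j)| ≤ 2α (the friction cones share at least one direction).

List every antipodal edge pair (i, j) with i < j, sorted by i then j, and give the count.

count = 6; pairs: (0,2), (0,3), (0,4), (1,3), (1,4), (2,5)

α = atan 0.65 = 33.02°;  2α = 66.05°
n_0 = (-0.6824, -0.7310)
n_1 = (+0.0095, -1.0000)
n_2 = (+0.9834, -0.1815)
n_3 = (+0.6078, +0.7941)
n_4 = (-0.1027, +0.9947)
n_5 = (-0.9652, +0.2617)
  (0,1): δ = 136.42°  ·
  (0,2): δ = 57.43°  ✓
  (0,3): δ = 5.60°  ✓
  (0,4): δ = 48.93°  ✓
  (0,5): δ = 117.86°  ·
  (1,2): δ = 101.01°  ·
  (1,3): δ = 37.97°  ✓
  (1,4): δ = 5.35°  ✓
  (1,5): δ = 74.29°  ·
  (2,3): δ = 116.97°  ·
  (2,4): δ = 73.65°  ·
  (2,5): δ = 4.71°  ✓
  (3,4): δ = 136.68°  ·
  (3,5): δ = 67.74°  ·
  (4,5): δ = 111.06°  ·
antipodal pairs: 6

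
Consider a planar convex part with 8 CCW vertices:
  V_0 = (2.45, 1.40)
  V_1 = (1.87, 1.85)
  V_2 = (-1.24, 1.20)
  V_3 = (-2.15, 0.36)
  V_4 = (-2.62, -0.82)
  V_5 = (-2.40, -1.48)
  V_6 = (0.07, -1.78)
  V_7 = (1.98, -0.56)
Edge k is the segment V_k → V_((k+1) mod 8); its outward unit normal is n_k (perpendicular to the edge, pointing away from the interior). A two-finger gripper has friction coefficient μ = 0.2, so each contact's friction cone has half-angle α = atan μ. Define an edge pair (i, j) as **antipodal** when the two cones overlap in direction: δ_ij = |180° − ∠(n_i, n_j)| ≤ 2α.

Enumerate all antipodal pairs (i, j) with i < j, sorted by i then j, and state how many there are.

α = atan 0.2 = 11.31°;  2α = 22.62°
n_0 = (+0.6130, +0.7901)
n_1 = (-0.2046, +0.9788)
n_2 = (-0.6783, +0.7348)
n_3 = (-0.9290, +0.3700)
n_4 = (-0.9487, -0.3162)
n_5 = (-0.1206, -0.9927)
n_6 = (+0.5383, -0.8428)
n_7 = (+0.9724, -0.2332)
  (0,1): δ = 130.39°  ·
  (0,2): δ = 99.48°  ·
  (0,3): δ = 73.91°  ·
  (0,4): δ = 33.76°  ·
  (0,5): δ = 30.88°  ·
  (0,6): δ = 70.37°  ·
  (0,7): δ = 114.32°  ·
  (1,2): δ = 149.10°  ·
  (1,3): δ = 123.52°  ·
  (1,4): δ = 83.37°  ·
  (1,5): δ = 18.73°  ✓
  (1,6): δ = 20.76°  ✓
  (1,7): δ = 64.71°  ·
  (2,3): δ = 154.43°  ·
  (2,4): δ = 114.27°  ·
  (2,5): δ = 49.63°  ·
  (2,6): δ = 10.14°  ✓
  (2,7): δ = 33.81°  ·
  (3,4): δ = 139.85°  ·
  (3,5): δ = 75.21°  ·
  (3,6): δ = 35.71°  ·
  (3,7): δ = 8.23°  ✓
  (4,5): δ = 115.36°  ·
  (4,6): δ = 75.87°  ·
  (4,7): δ = 31.92°  ·
  (5,6): δ = 140.51°  ·
  (5,7): δ = 96.56°  ·
  (6,7): δ = 136.05°  ·
antipodal pairs: 4

count = 4; pairs: (1,5), (1,6), (2,6), (3,7)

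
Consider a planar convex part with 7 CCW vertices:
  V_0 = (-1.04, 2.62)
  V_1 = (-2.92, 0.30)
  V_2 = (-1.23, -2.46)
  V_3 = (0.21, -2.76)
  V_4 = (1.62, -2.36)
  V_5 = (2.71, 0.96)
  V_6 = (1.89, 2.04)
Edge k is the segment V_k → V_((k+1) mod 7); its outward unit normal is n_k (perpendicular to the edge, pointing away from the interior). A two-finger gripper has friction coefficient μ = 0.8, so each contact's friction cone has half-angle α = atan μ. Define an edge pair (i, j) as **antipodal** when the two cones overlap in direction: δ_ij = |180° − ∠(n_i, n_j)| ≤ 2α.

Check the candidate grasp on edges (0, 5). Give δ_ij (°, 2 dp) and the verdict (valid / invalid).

α = atan 0.8 = 38.66°;  2α = 77.32°
edge 0: e_0 = (-1.88, -2.32);  n_0 = (-0.7769, +0.6296)
edge 5: e_5 = (-0.82, +1.08);  n_5 = (+0.7964, +0.6047)
∠(n_0, n_5) = 103.77°
δ = |180° − 103.77°| = 76.23°
76.23° ≤ 2α = 77.32°  →  valid

δ = 76.23°, valid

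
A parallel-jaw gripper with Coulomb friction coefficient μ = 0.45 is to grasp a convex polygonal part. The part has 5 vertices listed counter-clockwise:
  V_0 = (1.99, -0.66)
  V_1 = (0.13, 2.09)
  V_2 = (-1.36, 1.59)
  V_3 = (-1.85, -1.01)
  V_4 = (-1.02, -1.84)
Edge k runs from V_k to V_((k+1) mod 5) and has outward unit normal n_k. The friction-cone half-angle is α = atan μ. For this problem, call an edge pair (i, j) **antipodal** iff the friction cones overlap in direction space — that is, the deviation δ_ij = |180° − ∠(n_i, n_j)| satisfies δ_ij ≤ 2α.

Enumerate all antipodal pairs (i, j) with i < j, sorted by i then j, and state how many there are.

count = 3; pairs: (0,2), (0,3), (1,4)

α = atan 0.45 = 24.23°;  2α = 48.46°
n_0 = (+0.8283, +0.5602)
n_1 = (-0.3181, +0.9480)
n_2 = (-0.9827, +0.1852)
n_3 = (-0.7071, -0.7071)
n_4 = (+0.3650, -0.9310)
  (0,1): δ = 105.52°  ·
  (0,2): δ = 44.75°  ✓
  (0,3): δ = 10.93°  ✓
  (0,4): δ = 77.33°  ·
  (1,2): δ = 119.22°  ·
  (1,3): δ = 63.55°  ·
  (1,4): δ = 2.86°  ✓
  (2,3): δ = 124.33°  ·
  (2,4): δ = 57.92°  ·
  (3,4): δ = 113.59°  ·
antipodal pairs: 3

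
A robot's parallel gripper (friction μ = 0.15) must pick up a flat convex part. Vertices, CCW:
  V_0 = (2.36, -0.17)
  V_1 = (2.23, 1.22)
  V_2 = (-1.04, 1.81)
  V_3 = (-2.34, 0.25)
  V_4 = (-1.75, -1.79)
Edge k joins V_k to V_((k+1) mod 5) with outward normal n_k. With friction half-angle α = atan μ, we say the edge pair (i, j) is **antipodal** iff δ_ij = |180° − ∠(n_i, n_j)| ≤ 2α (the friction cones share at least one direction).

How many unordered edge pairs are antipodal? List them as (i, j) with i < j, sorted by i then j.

α = atan 0.15 = 8.53°;  2α = 17.06°
n_0 = (+0.9957, +0.0931)
n_1 = (+0.1776, +0.9841)
n_2 = (-0.7682, +0.6402)
n_3 = (-0.9606, -0.2778)
n_4 = (+0.3667, -0.9303)
  (0,1): δ = 105.57°  ·
  (0,2): δ = 45.15°  ·
  (0,3): δ = 10.79°  ✓
  (0,4): δ = 106.17°  ·
  (1,2): δ = 119.58°  ·
  (1,3): δ = 63.64°  ·
  (1,4): δ = 31.74°  ·
  (2,3): δ = 124.06°  ·
  (2,4): δ = 28.68°  ·
  (3,4): δ = 84.62°  ·
antipodal pairs: 1

count = 1; pairs: (0,3)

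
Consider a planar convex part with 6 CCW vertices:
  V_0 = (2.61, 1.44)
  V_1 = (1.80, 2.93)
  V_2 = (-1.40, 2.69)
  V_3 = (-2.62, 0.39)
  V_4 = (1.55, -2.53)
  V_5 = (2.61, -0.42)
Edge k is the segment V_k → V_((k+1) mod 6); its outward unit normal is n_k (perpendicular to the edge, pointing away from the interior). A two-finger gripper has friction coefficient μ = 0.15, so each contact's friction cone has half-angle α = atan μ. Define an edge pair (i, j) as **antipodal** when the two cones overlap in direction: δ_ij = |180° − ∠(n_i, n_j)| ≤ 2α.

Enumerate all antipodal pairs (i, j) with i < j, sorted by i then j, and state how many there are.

α = atan 0.15 = 8.53°;  2α = 17.06°
n_0 = (+0.8786, +0.4776)
n_1 = (-0.0748, +0.9972)
n_2 = (-0.8834, +0.4686)
n_3 = (-0.5736, -0.8191)
n_4 = (+0.8936, -0.4489)
n_5 = (+1.0000, -0.0000)
  (0,1): δ = 114.24°  ·
  (0,2): δ = 56.47°  ·
  (0,3): δ = 26.47°  ·
  (0,4): δ = 124.80°  ·
  (0,5): δ = 151.47°  ·
  (1,2): δ = 122.23°  ·
  (1,3): δ = 39.29°  ·
  (1,4): δ = 59.04°  ·
  (1,5): δ = 85.71°  ·
  (2,3): δ = 97.06°  ·
  (2,4): δ = 1.27°  ✓
  (2,5): δ = 27.94°  ·
  (3,4): δ = 81.67°  ·
  (3,5): δ = 55.00°  ·
  (4,5): δ = 153.33°  ·
antipodal pairs: 1

count = 1; pairs: (2,4)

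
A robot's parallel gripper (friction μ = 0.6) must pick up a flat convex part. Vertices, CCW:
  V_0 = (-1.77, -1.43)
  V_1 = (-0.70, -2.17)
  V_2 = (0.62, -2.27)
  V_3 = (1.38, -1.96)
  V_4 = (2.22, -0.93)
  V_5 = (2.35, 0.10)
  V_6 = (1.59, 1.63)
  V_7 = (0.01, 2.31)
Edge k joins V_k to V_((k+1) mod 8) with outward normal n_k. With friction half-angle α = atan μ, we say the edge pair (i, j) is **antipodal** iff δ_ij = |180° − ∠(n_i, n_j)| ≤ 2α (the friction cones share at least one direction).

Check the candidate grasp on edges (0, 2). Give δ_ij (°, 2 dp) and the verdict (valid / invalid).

α = atan 0.6 = 30.96°;  2α = 61.93°
edge 0: e_0 = (+1.07, -0.74);  n_0 = (-0.5688, -0.8225)
edge 2: e_2 = (+0.76, +0.31);  n_2 = (+0.3777, -0.9259)
∠(n_0, n_2) = 56.86°
δ = |180° − 56.86°| = 123.14°
123.14° > 2α = 61.93°  →  invalid

δ = 123.14°, invalid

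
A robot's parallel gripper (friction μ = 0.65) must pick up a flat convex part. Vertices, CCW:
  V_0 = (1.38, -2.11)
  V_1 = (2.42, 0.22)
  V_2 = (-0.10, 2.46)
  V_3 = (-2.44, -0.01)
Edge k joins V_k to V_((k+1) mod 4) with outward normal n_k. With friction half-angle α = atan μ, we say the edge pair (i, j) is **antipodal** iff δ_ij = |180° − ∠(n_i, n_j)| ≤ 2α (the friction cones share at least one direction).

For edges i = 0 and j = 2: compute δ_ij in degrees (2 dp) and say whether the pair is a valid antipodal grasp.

δ = 19.40°, valid

α = atan 0.65 = 33.02°;  2α = 66.05°
edge 0: e_0 = (+1.04, +2.33);  n_0 = (+0.9132, -0.4076)
edge 2: e_2 = (-2.34, -2.47);  n_2 = (-0.7260, +0.6877)
∠(n_0, n_2) = 160.60°
δ = |180° − 160.60°| = 19.40°
19.40° ≤ 2α = 66.05°  →  valid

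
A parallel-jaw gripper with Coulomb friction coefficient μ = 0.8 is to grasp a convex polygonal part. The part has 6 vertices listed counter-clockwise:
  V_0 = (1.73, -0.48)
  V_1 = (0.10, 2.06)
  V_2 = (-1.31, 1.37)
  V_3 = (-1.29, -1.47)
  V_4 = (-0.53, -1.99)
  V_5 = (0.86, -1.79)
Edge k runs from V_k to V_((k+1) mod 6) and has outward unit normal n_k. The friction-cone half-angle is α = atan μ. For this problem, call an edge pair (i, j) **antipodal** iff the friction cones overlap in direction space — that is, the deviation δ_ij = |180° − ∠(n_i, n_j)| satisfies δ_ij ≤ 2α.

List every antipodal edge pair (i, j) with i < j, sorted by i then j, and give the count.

α = atan 0.8 = 38.66°;  2α = 77.32°
n_0 = (+0.8416, +0.5401)
n_1 = (-0.4396, +0.8982)
n_2 = (-1.0000, -0.0070)
n_3 = (-0.5647, -0.8253)
n_4 = (+0.1424, -0.9898)
n_5 = (+0.8330, -0.5532)
  (0,1): δ = 96.61°  ·
  (0,2): δ = 32.29°  ✓
  (0,3): δ = 22.93°  ✓
  (0,4): δ = 65.50°  ✓
  (0,5): δ = 113.72°  ·
  (1,2): δ = 115.67°  ·
  (1,3): δ = 60.46°  ✓
  (1,4): δ = 17.89°  ✓
  (1,5): δ = 30.34°  ✓
  (2,3): δ = 124.78°  ·
  (2,4): δ = 82.22°  ·
  (2,5): δ = 33.99°  ✓
  (3,4): δ = 137.43°  ·
  (3,5): δ = 89.21°  ·
  (4,5): δ = 131.78°  ·
antipodal pairs: 7

count = 7; pairs: (0,2), (0,3), (0,4), (1,3), (1,4), (1,5), (2,5)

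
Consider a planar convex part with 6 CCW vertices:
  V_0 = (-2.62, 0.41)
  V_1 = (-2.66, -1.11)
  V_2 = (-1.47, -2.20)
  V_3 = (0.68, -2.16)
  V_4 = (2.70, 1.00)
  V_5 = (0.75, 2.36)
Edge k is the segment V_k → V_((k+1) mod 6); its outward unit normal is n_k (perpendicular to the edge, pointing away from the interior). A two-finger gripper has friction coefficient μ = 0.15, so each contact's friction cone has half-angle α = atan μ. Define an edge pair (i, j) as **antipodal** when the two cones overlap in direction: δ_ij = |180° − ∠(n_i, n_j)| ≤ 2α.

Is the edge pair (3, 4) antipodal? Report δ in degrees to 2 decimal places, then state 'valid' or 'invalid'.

α = atan 0.15 = 8.53°;  2α = 17.06°
edge 3: e_3 = (+2.02, +3.16);  n_3 = (+0.8426, -0.5386)
edge 4: e_4 = (-1.95, +1.36);  n_4 = (+0.5720, +0.8202)
∠(n_3, n_4) = 87.70°
δ = |180° − 87.70°| = 92.30°
92.30° > 2α = 17.06°  →  invalid

δ = 92.30°, invalid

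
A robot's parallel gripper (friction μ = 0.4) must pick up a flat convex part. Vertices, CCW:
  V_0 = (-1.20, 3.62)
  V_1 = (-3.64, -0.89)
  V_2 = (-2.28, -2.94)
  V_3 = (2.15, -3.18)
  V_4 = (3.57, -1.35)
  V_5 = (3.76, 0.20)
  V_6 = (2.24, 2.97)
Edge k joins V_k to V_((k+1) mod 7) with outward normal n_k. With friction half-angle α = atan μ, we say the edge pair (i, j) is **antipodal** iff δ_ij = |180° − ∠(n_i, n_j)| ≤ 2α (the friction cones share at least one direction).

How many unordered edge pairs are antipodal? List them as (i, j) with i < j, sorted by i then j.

count = 5; pairs: (0,3), (0,4), (1,4), (1,5), (2,6)

α = atan 0.4 = 21.80°;  2α = 43.60°
n_0 = (-0.8795, +0.4758)
n_1 = (-0.8333, -0.5528)
n_2 = (-0.0541, -0.9985)
n_3 = (+0.7900, -0.6130)
n_4 = (+0.9926, -0.1217)
n_5 = (+0.8767, +0.4811)
n_6 = (+0.1857, +0.9826)
  (0,1): δ = 118.02°  ·
  (0,2): δ = 64.69°  ·
  (0,3): δ = 9.40°  ✓
  (0,4): δ = 21.43°  ✓
  (0,5): δ = 57.17°  ·
  (0,6): δ = 107.71°  ·
  (1,2): δ = 126.66°  ·
  (1,3): δ = 71.37°  ·
  (1,4): δ = 40.55°  ✓
  (1,5): δ = 4.81°  ✓
  (1,6): δ = 45.74°  ·
  (2,3): δ = 124.71°  ·
  (2,4): δ = 93.89°  ·
  (2,5): δ = 58.14°  ·
  (2,6): δ = 7.60°  ✓
  (3,4): δ = 149.18°  ·
  (3,5): δ = 113.43°  ·
  (3,6): δ = 62.89°  ·
  (4,5): δ = 144.26°  ·
  (4,6): δ = 93.71°  ·
  (5,6): δ = 129.46°  ·
antipodal pairs: 5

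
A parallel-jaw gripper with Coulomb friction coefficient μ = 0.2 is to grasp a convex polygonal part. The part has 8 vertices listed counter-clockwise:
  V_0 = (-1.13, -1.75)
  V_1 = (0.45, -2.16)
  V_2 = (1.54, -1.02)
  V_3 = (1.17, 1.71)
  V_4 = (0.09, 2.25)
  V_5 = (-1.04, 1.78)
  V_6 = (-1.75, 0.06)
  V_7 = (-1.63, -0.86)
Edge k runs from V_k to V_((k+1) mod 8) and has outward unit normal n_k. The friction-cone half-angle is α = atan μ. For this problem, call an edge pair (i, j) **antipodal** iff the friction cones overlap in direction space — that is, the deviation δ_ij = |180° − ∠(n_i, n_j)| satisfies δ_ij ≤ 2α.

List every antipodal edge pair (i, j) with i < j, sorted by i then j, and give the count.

α = atan 0.2 = 11.31°;  2α = 22.62°
n_0 = (-0.2512, -0.9679)
n_1 = (+0.7228, -0.6911)
n_2 = (+0.9909, +0.1343)
n_3 = (+0.4472, +0.8944)
n_4 = (-0.3840, +0.9233)
n_5 = (-0.9243, +0.3816)
n_6 = (-0.9916, -0.1293)
n_7 = (-0.8718, -0.4898)
  (0,1): δ = 119.17°  ·
  (0,2): δ = 67.73°  ·
  (0,3): δ = 12.02°  ✓
  (0,4): δ = 37.13°  ·
  (0,5): δ = 82.12°  ·
  (0,6): δ = 111.98°  ·
  (0,7): δ = 133.87°  ·
  (1,2): δ = 128.57°  ·
  (1,3): δ = 72.85°  ·
  (1,4): δ = 23.70°  ·
  (1,5): δ = 21.29°  ✓
  (1,6): δ = 51.15°  ·
  (1,7): δ = 73.04°  ·
  (2,3): δ = 124.28°  ·
  (2,4): δ = 75.13°  ·
  (2,5): δ = 30.15°  ·
  (2,6): δ = 0.29°  ✓
  (2,7): δ = 21.61°  ✓
  (3,4): δ = 130.85°  ·
  (3,5): δ = 85.87°  ·
  (3,6): δ = 56.00°  ·
  (3,7): δ = 34.11°  ·
  (4,5): δ = 135.01°  ·
  (4,6): δ = 105.15°  ·
  (4,7): δ = 83.26°  ·
  (5,6): δ = 150.14°  ·
  (5,7): δ = 128.24°  ·
  (6,7): δ = 158.10°  ·
antipodal pairs: 4

count = 4; pairs: (0,3), (1,5), (2,6), (2,7)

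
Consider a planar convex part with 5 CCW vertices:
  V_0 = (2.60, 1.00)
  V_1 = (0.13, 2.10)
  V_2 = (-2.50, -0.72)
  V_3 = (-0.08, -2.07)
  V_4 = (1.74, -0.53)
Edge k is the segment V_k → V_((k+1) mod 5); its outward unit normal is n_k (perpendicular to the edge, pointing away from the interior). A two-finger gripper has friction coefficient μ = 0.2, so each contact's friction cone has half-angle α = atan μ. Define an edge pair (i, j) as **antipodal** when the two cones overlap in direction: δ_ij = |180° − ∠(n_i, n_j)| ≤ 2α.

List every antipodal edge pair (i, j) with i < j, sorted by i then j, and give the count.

count = 3; pairs: (0,2), (1,3), (1,4)

α = atan 0.2 = 11.31°;  2α = 22.62°
n_0 = (+0.4068, +0.9135)
n_1 = (-0.7313, +0.6820)
n_2 = (-0.4872, -0.8733)
n_3 = (+0.6459, -0.7634)
n_4 = (+0.8717, -0.4900)
  (0,1): δ = 109.00°  ·
  (0,2): δ = 5.15°  ✓
  (0,3): δ = 64.24°  ·
  (0,4): δ = 84.67°  ·
  (1,2): δ = 76.15°  ·
  (1,3): δ = 6.76°  ✓
  (1,4): δ = 13.66°  ✓
  (2,3): δ = 110.61°  ·
  (2,4): δ = 90.18°  ·
  (3,4): δ = 159.58°  ·
antipodal pairs: 3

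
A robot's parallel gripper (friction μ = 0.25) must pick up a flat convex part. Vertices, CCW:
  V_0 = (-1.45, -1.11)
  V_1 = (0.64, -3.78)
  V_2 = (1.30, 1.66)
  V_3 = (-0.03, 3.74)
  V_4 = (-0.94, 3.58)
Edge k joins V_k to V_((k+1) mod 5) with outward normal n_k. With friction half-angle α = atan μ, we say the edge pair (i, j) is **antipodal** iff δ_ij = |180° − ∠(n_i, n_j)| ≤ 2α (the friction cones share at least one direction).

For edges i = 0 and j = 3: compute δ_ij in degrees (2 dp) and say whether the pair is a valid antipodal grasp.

α = atan 0.25 = 14.04°;  2α = 28.07°
edge 0: e_0 = (+2.09, -2.67);  n_0 = (-0.7874, -0.6164)
edge 3: e_3 = (-0.91, -0.16);  n_3 = (-0.1732, +0.9849)
∠(n_0, n_3) = 118.08°
δ = |180° − 118.08°| = 61.92°
61.92° > 2α = 28.07°  →  invalid

δ = 61.92°, invalid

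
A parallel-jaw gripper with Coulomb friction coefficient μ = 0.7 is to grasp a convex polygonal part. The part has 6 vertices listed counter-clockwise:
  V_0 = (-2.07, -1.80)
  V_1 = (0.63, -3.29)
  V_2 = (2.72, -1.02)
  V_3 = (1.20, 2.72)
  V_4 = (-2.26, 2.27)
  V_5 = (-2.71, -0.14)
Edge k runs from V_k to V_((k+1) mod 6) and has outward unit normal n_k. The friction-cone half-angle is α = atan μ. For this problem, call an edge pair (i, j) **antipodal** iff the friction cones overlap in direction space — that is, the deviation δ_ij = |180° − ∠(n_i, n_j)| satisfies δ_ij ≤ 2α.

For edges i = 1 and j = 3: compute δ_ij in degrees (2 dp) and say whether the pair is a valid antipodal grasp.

δ = 39.95°, valid

α = atan 0.7 = 34.99°;  2α = 69.98°
edge 1: e_1 = (+2.09, +2.27);  n_1 = (+0.7357, -0.6773)
edge 3: e_3 = (-3.46, -0.45);  n_3 = (-0.1290, +0.9916)
∠(n_1, n_3) = 140.05°
δ = |180° − 140.05°| = 39.95°
39.95° ≤ 2α = 69.98°  →  valid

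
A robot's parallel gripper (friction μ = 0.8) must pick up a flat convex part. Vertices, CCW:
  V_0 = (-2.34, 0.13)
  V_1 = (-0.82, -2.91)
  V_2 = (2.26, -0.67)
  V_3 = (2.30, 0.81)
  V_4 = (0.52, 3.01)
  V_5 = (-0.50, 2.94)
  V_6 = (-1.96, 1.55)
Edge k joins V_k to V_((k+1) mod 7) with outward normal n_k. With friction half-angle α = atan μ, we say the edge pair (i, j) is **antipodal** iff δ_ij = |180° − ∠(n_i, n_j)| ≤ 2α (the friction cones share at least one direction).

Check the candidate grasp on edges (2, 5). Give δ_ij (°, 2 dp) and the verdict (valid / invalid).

α = atan 0.8 = 38.66°;  2α = 77.32°
edge 2: e_2 = (+0.04, +1.48);  n_2 = (+0.9996, -0.0270)
edge 5: e_5 = (-1.46, -1.39);  n_5 = (-0.6895, +0.7243)
∠(n_2, n_5) = 135.14°
δ = |180° − 135.14°| = 44.86°
44.86° ≤ 2α = 77.32°  →  valid

δ = 44.86°, valid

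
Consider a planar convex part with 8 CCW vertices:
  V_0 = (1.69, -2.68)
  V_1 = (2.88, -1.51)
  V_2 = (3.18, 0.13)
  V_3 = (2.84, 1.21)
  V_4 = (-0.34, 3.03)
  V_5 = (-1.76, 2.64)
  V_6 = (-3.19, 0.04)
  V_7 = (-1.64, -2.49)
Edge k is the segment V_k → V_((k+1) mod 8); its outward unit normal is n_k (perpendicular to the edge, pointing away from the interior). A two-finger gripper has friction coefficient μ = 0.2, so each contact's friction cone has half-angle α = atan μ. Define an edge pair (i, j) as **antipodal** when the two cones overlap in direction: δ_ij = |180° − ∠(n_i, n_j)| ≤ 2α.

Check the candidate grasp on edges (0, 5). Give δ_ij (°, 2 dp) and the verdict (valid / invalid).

α = atan 0.2 = 11.31°;  2α = 22.62°
edge 0: e_0 = (+1.19, +1.17);  n_0 = (+0.7011, -0.7131)
edge 5: e_5 = (-1.43, -2.60);  n_5 = (-0.8762, +0.4819)
∠(n_0, n_5) = 163.33°
δ = |180° − 163.33°| = 16.67°
16.67° ≤ 2α = 22.62°  →  valid

δ = 16.67°, valid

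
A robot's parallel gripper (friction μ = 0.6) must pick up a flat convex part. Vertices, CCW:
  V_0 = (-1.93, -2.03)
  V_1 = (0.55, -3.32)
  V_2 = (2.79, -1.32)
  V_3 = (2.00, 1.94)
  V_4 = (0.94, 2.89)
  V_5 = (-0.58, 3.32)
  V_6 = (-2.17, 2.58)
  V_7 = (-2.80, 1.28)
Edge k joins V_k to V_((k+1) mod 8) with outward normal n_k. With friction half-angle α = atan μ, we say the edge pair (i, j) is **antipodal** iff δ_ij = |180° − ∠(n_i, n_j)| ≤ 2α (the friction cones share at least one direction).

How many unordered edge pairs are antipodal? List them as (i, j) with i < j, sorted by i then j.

α = atan 0.6 = 30.96°;  2α = 61.93°
n_0 = (-0.4615, -0.8872)
n_1 = (+0.6660, -0.7459)
n_2 = (+0.9719, +0.2355)
n_3 = (+0.6674, +0.7447)
n_4 = (+0.2722, +0.9622)
n_5 = (-0.4219, +0.9066)
n_6 = (-0.8999, +0.4361)
n_7 = (-0.9672, -0.2542)
  (0,1): δ = 110.76°  ·
  (0,2): δ = 48.90°  ✓
  (0,3): δ = 14.39°  ✓
  (0,4): δ = 11.69°  ✓
  (0,5): δ = 52.44°  ✓
  (0,6): δ = 91.63°  ·
  (0,7): δ = 132.21°  ·
  (1,2): δ = 118.14°  ·
  (1,3): δ = 83.63°  ·
  (1,4): δ = 57.56°  ✓
  (1,5): δ = 16.80°  ✓
  (1,6): δ = 22.38°  ✓
  (1,7): δ = 62.97°  ·
  (2,3): δ = 145.49°  ·
  (2,4): δ = 119.42°  ·
  (2,5): δ = 78.66°  ·
  (2,6): δ = 39.48°  ✓
  (2,7): δ = 1.10°  ✓
  (3,4): δ = 153.93°  ·
  (3,5): δ = 113.17°  ·
  (3,6): δ = 73.99°  ·
  (3,7): δ = 33.41°  ✓
  (4,5): δ = 139.25°  ·
  (4,6): δ = 100.06°  ·
  (4,7): δ = 59.48°  ✓
  (5,6): δ = 140.81°  ·
  (5,7): δ = 100.23°  ·
  (6,7): δ = 139.42°  ·
antipodal pairs: 11

count = 11; pairs: (0,2), (0,3), (0,4), (0,5), (1,4), (1,5), (1,6), (2,6), (2,7), (3,7), (4,7)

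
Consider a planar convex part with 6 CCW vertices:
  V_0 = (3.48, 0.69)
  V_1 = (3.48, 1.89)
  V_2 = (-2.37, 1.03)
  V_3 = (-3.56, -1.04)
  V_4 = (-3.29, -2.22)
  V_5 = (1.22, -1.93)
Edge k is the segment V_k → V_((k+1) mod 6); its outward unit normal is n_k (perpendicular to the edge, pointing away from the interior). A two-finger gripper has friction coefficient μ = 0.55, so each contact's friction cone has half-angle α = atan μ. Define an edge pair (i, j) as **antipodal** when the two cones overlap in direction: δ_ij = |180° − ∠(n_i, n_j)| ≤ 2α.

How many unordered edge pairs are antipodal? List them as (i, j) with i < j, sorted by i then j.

count = 7; pairs: (0,2), (0,3), (1,4), (1,5), (2,4), (2,5), (3,5)

α = atan 0.55 = 28.81°;  2α = 57.62°
n_0 = (+1.0000, -0.0000)
n_1 = (-0.1454, +0.9894)
n_2 = (-0.8670, +0.4984)
n_3 = (-0.9748, -0.2230)
n_4 = (+0.0642, -0.9979)
n_5 = (+0.7572, -0.6532)
  (0,1): δ = 81.64°  ·
  (0,2): δ = 29.89°  ✓
  (0,3): δ = 12.89°  ✓
  (0,4): δ = 93.68°  ·
  (0,5): δ = 139.22°  ·
  (1,2): δ = 128.26°  ·
  (1,3): δ = 85.47°  ·
  (1,4): δ = 4.68°  ✓
  (1,5): δ = 40.86°  ✓
  (2,3): δ = 137.22°  ·
  (2,4): δ = 56.43°  ✓
  (2,5): δ = 10.89°  ✓
  (3,4): δ = 99.21°  ·
  (3,5): δ = 53.67°  ✓
  (4,5): δ = 134.46°  ·
antipodal pairs: 7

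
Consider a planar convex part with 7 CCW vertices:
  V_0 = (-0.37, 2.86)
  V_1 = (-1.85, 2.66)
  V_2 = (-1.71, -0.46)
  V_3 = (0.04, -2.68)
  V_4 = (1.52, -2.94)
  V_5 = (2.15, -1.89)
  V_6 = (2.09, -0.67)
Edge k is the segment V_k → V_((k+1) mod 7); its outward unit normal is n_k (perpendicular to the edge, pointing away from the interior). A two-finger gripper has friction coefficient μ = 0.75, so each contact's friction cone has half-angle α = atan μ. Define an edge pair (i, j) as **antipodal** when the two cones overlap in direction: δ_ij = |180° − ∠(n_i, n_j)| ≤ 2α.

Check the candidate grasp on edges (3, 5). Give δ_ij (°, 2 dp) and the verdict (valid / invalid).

δ = 77.22°, invalid

α = atan 0.75 = 36.87°;  2α = 73.74°
edge 3: e_3 = (+1.48, -0.26);  n_3 = (-0.1730, -0.9849)
edge 5: e_5 = (-0.06, +1.22);  n_5 = (+0.9988, +0.0491)
∠(n_3, n_5) = 102.78°
δ = |180° − 102.78°| = 77.22°
77.22° > 2α = 73.74°  →  invalid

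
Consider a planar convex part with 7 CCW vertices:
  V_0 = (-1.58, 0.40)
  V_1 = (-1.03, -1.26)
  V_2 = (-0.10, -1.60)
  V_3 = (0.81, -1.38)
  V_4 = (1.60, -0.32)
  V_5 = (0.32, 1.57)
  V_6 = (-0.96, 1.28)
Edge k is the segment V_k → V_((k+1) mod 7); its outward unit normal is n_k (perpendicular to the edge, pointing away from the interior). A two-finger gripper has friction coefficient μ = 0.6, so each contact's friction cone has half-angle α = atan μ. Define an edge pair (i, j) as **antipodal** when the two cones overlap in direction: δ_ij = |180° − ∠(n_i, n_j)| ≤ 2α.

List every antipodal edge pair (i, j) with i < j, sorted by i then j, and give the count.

α = atan 0.6 = 30.96°;  2α = 61.93°
n_0 = (-0.9493, -0.3145)
n_1 = (-0.3434, -0.9392)
n_2 = (+0.2350, -0.9720)
n_3 = (+0.8018, -0.5976)
n_4 = (+0.8280, +0.5608)
n_5 = (-0.2210, +0.9753)
n_6 = (-0.8175, +0.5760)
  (0,1): δ = 128.41°  ·
  (0,2): δ = 94.74°  ·
  (0,3): δ = 55.03°  ✓
  (0,4): δ = 15.78°  ✓
  (0,5): δ = 84.43°  ·
  (0,6): δ = 126.50°  ·
  (1,2): δ = 146.33°  ·
  (1,3): δ = 106.61°  ·
  (1,4): δ = 35.81°  ✓
  (1,5): δ = 32.85°  ✓
  (1,6): δ = 74.92°  ·
  (2,3): δ = 140.29°  ·
  (2,4): δ = 69.48°  ·
  (2,5): δ = 0.83°  ✓
  (2,6): δ = 41.24°  ✓
  (3,4): δ = 109.20°  ·
  (3,5): δ = 40.54°  ✓
  (3,6): δ = 1.53°  ✓
  (4,5): δ = 111.34°  ·
  (4,6): δ = 69.27°  ·
  (5,6): δ = 137.93°  ·
antipodal pairs: 8

count = 8; pairs: (0,3), (0,4), (1,4), (1,5), (2,5), (2,6), (3,5), (3,6)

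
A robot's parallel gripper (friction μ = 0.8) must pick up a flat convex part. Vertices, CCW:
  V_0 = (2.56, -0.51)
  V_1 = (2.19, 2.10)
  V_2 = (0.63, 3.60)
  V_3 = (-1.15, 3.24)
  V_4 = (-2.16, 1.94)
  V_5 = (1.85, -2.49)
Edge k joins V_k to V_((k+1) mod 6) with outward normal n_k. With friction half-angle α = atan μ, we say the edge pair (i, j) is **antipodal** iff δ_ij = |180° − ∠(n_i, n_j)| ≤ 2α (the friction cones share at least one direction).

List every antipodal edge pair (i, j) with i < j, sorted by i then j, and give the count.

α = atan 0.8 = 38.66°;  2α = 77.32°
n_0 = (+0.9901, +0.1404)
n_1 = (+0.6931, +0.7208)
n_2 = (-0.1982, +0.9802)
n_3 = (-0.7897, +0.6135)
n_4 = (-0.7414, -0.6711)
n_5 = (+0.9413, -0.3375)
  (0,1): δ = 141.95°  ·
  (0,2): δ = 86.63°  ·
  (0,3): δ = 45.91°  ✓
  (0,4): δ = 34.08°  ✓
  (0,5): δ = 152.20°  ·
  (1,2): δ = 124.69°  ·
  (1,3): δ = 83.97°  ·
  (1,4): δ = 3.97°  ✓
  (1,5): δ = 114.15°  ·
  (2,3): δ = 139.28°  ·
  (2,4): δ = 59.28°  ✓
  (2,5): δ = 58.84°  ✓
  (3,4): δ = 100.00°  ·
  (3,5): δ = 18.12°  ✓
  (4,5): δ = 61.88°  ✓
antipodal pairs: 7

count = 7; pairs: (0,3), (0,4), (1,4), (2,4), (2,5), (3,5), (4,5)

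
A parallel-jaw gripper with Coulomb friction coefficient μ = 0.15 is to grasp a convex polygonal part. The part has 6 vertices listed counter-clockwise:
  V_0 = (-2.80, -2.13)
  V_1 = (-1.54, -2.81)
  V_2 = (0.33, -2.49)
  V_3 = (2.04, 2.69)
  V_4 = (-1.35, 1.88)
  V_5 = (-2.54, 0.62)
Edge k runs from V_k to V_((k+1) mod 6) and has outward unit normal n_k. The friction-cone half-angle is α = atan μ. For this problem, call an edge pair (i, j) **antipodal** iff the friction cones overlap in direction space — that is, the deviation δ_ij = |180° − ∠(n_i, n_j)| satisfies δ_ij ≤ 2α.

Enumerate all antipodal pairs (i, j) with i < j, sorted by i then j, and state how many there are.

α = atan 0.15 = 8.53°;  2α = 17.06°
n_0 = (-0.4749, -0.8800)
n_1 = (+0.1687, -0.9857)
n_2 = (+0.9496, -0.3135)
n_3 = (-0.2324, +0.9726)
n_4 = (-0.7270, +0.6866)
n_5 = (-0.9956, +0.0941)
  (0,1): δ = 141.93°  ·
  (0,2): δ = 79.91°  ·
  (0,3): δ = 41.79°  ·
  (0,4): δ = 74.99°  ·
  (0,5): δ = 112.95°  ·
  (1,2): δ = 117.98°  ·
  (1,3): δ = 3.73°  ✓
  (1,4): δ = 36.93°  ·
  (1,5): δ = 74.89°  ·
  (2,3): δ = 58.29°  ·
  (2,4): δ = 25.09°  ·
  (2,5): δ = 12.87°  ✓
  (3,4): δ = 146.80°  ·
  (3,5): δ = 108.84°  ·
  (4,5): δ = 142.04°  ·
antipodal pairs: 2

count = 2; pairs: (1,3), (2,5)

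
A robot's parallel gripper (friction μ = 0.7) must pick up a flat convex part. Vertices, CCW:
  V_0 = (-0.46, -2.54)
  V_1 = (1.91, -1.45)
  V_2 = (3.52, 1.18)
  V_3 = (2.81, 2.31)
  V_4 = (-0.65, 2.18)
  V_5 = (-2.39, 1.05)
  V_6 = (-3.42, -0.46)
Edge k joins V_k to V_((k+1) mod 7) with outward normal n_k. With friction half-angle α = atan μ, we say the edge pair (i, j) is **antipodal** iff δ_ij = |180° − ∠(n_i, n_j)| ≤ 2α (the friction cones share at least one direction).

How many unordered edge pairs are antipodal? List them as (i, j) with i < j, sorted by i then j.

count = 10; pairs: (0,3), (0,4), (0,5), (1,3), (1,4), (1,5), (2,5), (2,6), (3,6), (4,6)

α = atan 0.7 = 34.99°;  2α = 69.98°
n_0 = (+0.4178, -0.9085)
n_1 = (+0.8529, -0.5221)
n_2 = (+0.8467, +0.5320)
n_3 = (-0.0375, +0.9993)
n_4 = (-0.5446, +0.8387)
n_5 = (-0.8261, +0.5635)
n_6 = (-0.5749, -0.8182)
  (0,1): δ = 146.17°  ·
  (0,2): δ = 82.56°  ·
  (0,3): δ = 22.55°  ✓
  (0,4): δ = 8.30°  ✓
  (0,5): δ = 31.00°  ✓
  (0,6): δ = 120.21°  ·
  (1,2): δ = 116.38°  ·
  (1,3): δ = 56.37°  ✓
  (1,4): δ = 25.53°  ✓
  (1,5): δ = 2.83°  ✓
  (1,6): δ = 86.38°  ·
  (2,3): δ = 119.99°  ·
  (2,4): δ = 89.14°  ·
  (2,5): δ = 66.44°  ✓
  (2,6): δ = 22.76°  ✓
  (3,4): δ = 149.15°  ·
  (3,5): δ = 126.45°  ·
  (3,6): δ = 37.25°  ✓
  (4,5): δ = 157.30°  ·
  (4,6): δ = 68.10°  ✓
  (5,6): δ = 90.80°  ·
antipodal pairs: 10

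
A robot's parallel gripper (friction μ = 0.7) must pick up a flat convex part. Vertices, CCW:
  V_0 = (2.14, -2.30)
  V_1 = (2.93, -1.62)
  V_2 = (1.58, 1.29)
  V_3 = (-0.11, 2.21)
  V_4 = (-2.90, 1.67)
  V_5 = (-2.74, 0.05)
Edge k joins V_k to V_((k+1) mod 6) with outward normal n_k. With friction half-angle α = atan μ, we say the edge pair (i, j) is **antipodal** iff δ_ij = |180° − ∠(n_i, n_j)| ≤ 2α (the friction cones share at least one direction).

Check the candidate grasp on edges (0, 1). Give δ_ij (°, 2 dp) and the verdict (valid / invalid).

δ = 105.83°, invalid

α = atan 0.7 = 34.99°;  2α = 69.98°
edge 0: e_0 = (+0.79, +0.68);  n_0 = (+0.6524, -0.7579)
edge 1: e_1 = (-1.35, +2.91);  n_1 = (+0.9071, +0.4208)
∠(n_0, n_1) = 74.17°
δ = |180° − 74.17°| = 105.83°
105.83° > 2α = 69.98°  →  invalid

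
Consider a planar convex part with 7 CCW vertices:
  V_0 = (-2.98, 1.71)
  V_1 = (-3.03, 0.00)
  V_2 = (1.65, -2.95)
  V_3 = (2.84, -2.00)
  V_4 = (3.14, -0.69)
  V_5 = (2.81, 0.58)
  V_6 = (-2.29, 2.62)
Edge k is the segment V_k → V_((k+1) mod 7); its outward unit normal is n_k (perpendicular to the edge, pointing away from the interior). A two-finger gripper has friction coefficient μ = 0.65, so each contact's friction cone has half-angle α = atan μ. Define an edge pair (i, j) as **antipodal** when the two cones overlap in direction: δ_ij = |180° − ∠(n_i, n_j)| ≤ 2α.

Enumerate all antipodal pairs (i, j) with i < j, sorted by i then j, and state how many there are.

α = atan 0.65 = 33.02°;  2α = 66.05°
n_0 = (-0.9996, +0.0292)
n_1 = (-0.5332, -0.8460)
n_2 = (+0.6239, -0.7815)
n_3 = (+0.9748, -0.2232)
n_4 = (+0.9679, +0.2515)
n_5 = (+0.3714, +0.9285)
n_6 = (-0.7968, +0.6042)
  (0,1): δ = 120.55°  ·
  (0,2): δ = 49.72°  ✓
  (0,3): δ = 11.22°  ✓
  (0,4): δ = 16.24°  ✓
  (0,5): δ = 69.87°  ·
  (0,6): δ = 144.50°  ·
  (1,2): δ = 109.17°  ·
  (1,3): δ = 70.67°  ·
  (1,4): δ = 43.21°  ✓
  (1,5): δ = 10.42°  ✓
  (1,6): δ = 85.05°  ·
  (2,3): δ = 141.50°  ·
  (2,4): δ = 114.04°  ·
  (2,5): δ = 60.40°  ✓
  (2,6): δ = 14.23°  ✓
  (3,4): δ = 152.54°  ·
  (3,5): δ = 98.90°  ·
  (3,6): δ = 24.27°  ✓
  (4,5): δ = 126.37°  ·
  (4,6): δ = 51.74°  ✓
  (5,6): δ = 105.37°  ·
antipodal pairs: 9

count = 9; pairs: (0,2), (0,3), (0,4), (1,4), (1,5), (2,5), (2,6), (3,6), (4,6)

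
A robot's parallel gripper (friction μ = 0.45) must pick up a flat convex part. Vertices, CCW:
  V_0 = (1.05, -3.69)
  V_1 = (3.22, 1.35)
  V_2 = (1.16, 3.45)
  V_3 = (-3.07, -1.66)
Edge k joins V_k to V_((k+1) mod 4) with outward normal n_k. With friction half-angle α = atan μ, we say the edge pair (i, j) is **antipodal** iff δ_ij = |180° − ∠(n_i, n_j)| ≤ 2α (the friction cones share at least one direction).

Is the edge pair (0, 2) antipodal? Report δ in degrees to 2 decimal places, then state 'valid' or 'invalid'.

δ = 16.32°, valid

α = atan 0.45 = 24.23°;  2α = 48.46°
edge 0: e_0 = (+2.17, +5.04);  n_0 = (+0.9185, -0.3955)
edge 2: e_2 = (-4.23, -5.11);  n_2 = (-0.7703, +0.6377)
∠(n_0, n_2) = 163.68°
δ = |180° − 163.68°| = 16.32°
16.32° ≤ 2α = 48.46°  →  valid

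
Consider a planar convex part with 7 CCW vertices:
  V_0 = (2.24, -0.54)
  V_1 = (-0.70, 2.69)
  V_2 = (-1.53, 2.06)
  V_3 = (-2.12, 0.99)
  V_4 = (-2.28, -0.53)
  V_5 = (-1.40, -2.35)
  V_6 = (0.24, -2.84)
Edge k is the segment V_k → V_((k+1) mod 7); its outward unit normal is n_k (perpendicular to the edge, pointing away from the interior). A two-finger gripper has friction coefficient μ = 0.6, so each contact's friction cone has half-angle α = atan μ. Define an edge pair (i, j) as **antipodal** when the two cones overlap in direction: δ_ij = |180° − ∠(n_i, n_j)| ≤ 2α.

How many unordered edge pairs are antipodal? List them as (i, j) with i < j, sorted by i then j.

count = 7; pairs: (0,3), (0,4), (0,5), (1,5), (1,6), (2,6), (3,6)

α = atan 0.6 = 30.96°;  2α = 61.93°
n_0 = (+0.7395, +0.6731)
n_1 = (-0.6046, +0.7965)
n_2 = (-0.8757, +0.4829)
n_3 = (-0.9945, +0.1047)
n_4 = (-0.9003, -0.4353)
n_5 = (-0.2863, -0.9581)
n_6 = (+0.7546, -0.6562)
  (0,1): δ = 95.11°  ·
  (0,2): δ = 71.18°  ·
  (0,3): δ = 48.32°  ✓
  (0,4): δ = 16.50°  ✓
  (0,5): δ = 31.06°  ✓
  (0,6): δ = 96.68°  ·
  (1,2): δ = 156.07°  ·
  (1,3): δ = 133.21°  ·
  (1,4): δ = 101.40°  ·
  (1,5): δ = 53.83°  ✓
  (1,6): δ = 11.79°  ✓
  (2,3): δ = 157.14°  ·
  (2,4): δ = 125.32°  ·
  (2,5): δ = 77.76°  ·
  (2,6): δ = 12.14°  ✓
  (3,4): δ = 148.19°  ·
  (3,5): δ = 100.63°  ·
  (3,6): δ = 35.00°  ✓
  (4,5): δ = 132.44°  ·
  (4,6): δ = 66.81°  ·
  (5,6): δ = 114.37°  ·
antipodal pairs: 7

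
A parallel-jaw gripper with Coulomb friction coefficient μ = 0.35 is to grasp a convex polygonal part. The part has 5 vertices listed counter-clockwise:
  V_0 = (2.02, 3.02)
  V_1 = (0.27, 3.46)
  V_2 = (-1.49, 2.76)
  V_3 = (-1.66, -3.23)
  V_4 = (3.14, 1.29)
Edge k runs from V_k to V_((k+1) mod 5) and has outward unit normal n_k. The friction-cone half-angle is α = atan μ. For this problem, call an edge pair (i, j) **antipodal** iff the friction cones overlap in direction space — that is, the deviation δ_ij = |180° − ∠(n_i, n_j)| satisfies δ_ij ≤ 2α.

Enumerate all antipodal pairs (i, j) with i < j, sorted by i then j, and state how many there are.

count = 2; pairs: (1,3), (2,4)

α = atan 0.35 = 19.29°;  2α = 38.58°
n_0 = (+0.2438, +0.9698)
n_1 = (-0.3696, +0.9292)
n_2 = (-0.9996, +0.0284)
n_3 = (+0.6856, -0.7280)
n_4 = (+0.8394, +0.5435)
  (0,1): δ = 144.20°  ·
  (0,2): δ = 77.51°  ·
  (0,3): δ = 57.39°  ·
  (0,4): δ = 137.03°  ·
  (1,2): δ = 113.31°  ·
  (1,3): δ = 21.59°  ✓
  (1,4): δ = 101.23°  ·
  (2,3): δ = 45.10°  ·
  (2,4): δ = 34.54°  ✓
  (3,4): δ = 100.36°  ·
antipodal pairs: 2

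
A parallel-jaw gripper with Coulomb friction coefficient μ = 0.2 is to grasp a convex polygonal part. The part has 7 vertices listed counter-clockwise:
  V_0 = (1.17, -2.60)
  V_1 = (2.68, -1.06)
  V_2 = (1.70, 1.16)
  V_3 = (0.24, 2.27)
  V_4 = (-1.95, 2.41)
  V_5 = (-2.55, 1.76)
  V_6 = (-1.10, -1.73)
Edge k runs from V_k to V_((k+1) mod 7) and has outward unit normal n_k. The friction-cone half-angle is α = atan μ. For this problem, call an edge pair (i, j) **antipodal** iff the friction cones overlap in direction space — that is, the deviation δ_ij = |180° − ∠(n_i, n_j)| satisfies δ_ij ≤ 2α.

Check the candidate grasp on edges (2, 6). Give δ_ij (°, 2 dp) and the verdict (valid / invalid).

δ = 16.27°, valid

α = atan 0.2 = 11.31°;  2α = 22.62°
edge 2: e_2 = (-1.46, +1.11);  n_2 = (+0.6052, +0.7961)
edge 6: e_6 = (+2.27, -0.87);  n_6 = (-0.3579, -0.9338)
∠(n_2, n_6) = 163.73°
δ = |180° − 163.73°| = 16.27°
16.27° ≤ 2α = 22.62°  →  valid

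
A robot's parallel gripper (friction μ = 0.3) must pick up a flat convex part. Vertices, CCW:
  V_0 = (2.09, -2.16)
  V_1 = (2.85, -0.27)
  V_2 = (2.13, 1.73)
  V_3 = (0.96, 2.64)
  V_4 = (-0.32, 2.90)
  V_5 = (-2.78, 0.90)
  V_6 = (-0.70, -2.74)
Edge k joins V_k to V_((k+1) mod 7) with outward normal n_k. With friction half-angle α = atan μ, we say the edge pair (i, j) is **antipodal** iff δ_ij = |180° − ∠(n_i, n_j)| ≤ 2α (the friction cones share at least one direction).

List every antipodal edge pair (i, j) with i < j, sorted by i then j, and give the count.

count = 5; pairs: (0,4), (1,5), (2,5), (3,6), (4,6)

α = atan 0.3 = 16.70°;  2α = 33.40°
n_0 = (+0.9278, -0.3731)
n_1 = (+0.9409, +0.3387)
n_2 = (+0.6139, +0.7894)
n_3 = (+0.1991, +0.9800)
n_4 = (-0.6308, +0.7759)
n_5 = (-0.8682, -0.4961)
n_6 = (+0.2035, -0.9791)
  (0,1): δ = 138.30°  ·
  (0,2): δ = 105.97°  ·
  (0,3): δ = 79.58°  ·
  (0,4): δ = 28.98°  ✓
  (0,5): δ = 51.65°  ·
  (0,6): δ = 123.65°  ·
  (1,2): δ = 147.67°  ·
  (1,3): δ = 121.28°  ·
  (1,4): δ = 70.69°  ·
  (1,5): δ = 9.95°  ✓
  (1,6): δ = 81.94°  ·
  (2,3): δ = 153.61°  ·
  (2,4): δ = 103.01°  ·
  (2,5): δ = 22.38°  ✓
  (2,6): δ = 49.62°  ·
  (3,4): δ = 129.41°  ·
  (3,5): δ = 48.77°  ·
  (3,6): δ = 23.23°  ✓
  (4,5): δ = 99.37°  ·
  (4,6): δ = 27.37°  ✓
  (5,6): δ = 108.00°  ·
antipodal pairs: 5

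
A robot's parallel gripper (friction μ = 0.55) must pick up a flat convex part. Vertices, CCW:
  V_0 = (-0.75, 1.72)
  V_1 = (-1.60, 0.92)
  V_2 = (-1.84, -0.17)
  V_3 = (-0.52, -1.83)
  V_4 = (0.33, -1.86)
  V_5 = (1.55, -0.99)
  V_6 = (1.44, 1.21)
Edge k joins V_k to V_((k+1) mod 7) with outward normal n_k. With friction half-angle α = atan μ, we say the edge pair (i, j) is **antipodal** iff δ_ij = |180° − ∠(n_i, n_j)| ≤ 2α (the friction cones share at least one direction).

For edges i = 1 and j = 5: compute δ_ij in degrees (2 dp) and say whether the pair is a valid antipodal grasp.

δ = 15.28°, valid

α = atan 0.55 = 28.81°;  2α = 57.62°
edge 1: e_1 = (-0.24, -1.09);  n_1 = (-0.9766, +0.2150)
edge 5: e_5 = (-0.11, +2.20);  n_5 = (+0.9988, +0.0499)
∠(n_1, n_5) = 164.72°
δ = |180° − 164.72°| = 15.28°
15.28° ≤ 2α = 57.62°  →  valid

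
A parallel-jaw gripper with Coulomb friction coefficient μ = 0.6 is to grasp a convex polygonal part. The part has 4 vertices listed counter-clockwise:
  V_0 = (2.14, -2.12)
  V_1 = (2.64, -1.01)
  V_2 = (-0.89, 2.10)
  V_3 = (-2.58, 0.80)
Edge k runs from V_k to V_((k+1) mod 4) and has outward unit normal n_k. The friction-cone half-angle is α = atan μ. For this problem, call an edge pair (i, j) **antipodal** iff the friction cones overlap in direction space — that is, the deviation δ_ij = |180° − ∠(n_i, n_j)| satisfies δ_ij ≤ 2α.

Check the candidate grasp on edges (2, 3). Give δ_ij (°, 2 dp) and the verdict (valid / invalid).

δ = 69.31°, invalid

α = atan 0.6 = 30.96°;  2α = 61.93°
edge 2: e_2 = (-1.69, -1.30);  n_2 = (-0.6097, +0.7926)
edge 3: e_3 = (+4.72, -2.92);  n_3 = (-0.5261, -0.8504)
∠(n_2, n_3) = 110.69°
δ = |180° − 110.69°| = 69.31°
69.31° > 2α = 61.93°  →  invalid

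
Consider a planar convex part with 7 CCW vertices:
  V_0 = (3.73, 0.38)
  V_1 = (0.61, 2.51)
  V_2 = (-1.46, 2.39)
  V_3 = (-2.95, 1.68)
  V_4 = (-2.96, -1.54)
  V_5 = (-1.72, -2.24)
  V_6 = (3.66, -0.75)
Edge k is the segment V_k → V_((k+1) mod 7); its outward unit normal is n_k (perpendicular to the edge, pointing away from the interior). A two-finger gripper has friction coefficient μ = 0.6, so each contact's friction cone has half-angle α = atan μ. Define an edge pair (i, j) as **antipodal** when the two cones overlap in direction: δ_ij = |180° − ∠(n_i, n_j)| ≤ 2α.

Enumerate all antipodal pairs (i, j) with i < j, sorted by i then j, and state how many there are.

count = 9; pairs: (0,3), (0,4), (0,5), (1,4), (1,5), (2,4), (2,5), (2,6), (3,6)

α = atan 0.6 = 30.96°;  2α = 61.93°
n_0 = (+0.5638, +0.8259)
n_1 = (-0.0579, +0.9983)
n_2 = (-0.4302, +0.9027)
n_3 = (-1.0000, +0.0031)
n_4 = (-0.4916, -0.8708)
n_5 = (+0.2669, -0.9637)
n_6 = (+0.9981, -0.0618)
  (0,1): δ = 142.36°  ·
  (0,2): δ = 120.20°  ·
  (0,3): δ = 55.86°  ✓
  (0,4): δ = 4.88°  ✓
  (0,5): δ = 49.80°  ✓
  (0,6): δ = 120.78°  ·
  (1,2): δ = 157.84°  ·
  (1,3): δ = 93.50°  ·
  (1,4): δ = 32.76°  ✓
  (1,5): δ = 12.16°  ✓
  (1,6): δ = 83.14°  ·
  (2,3): δ = 115.66°  ·
  (2,4): δ = 54.92°  ✓
  (2,5): δ = 10.00°  ✓
  (2,6): δ = 60.98°  ✓
  (3,4): δ = 119.27°  ·
  (3,5): δ = 74.34°  ·
  (3,6): δ = 3.37°  ✓
  (4,5): δ = 135.07°  ·
  (4,6): δ = 64.10°  ·
  (5,6): δ = 109.02°  ·
antipodal pairs: 9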